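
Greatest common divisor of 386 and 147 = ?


386 = 2 * 147 + 92
147 = 1 * 92 + 55
92 = 1 * 55 + 37
55 = 1 * 37 + 18
37 = 2 * 18 + 1
18 = 18 * 1 + 0
GCD = 1


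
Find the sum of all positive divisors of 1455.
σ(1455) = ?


Divisors of 1455: 1, 3, 5, 15, 97, 291, 485, 1455
Sum = 1 + 3 + 5 + 15 + 97 + 291 + 485 + 1455 = 2352

σ(1455) = 2352


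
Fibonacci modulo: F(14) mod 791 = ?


F(k) mod 791 for k=1..14:
1, 1, 2, 3, 5, 8, 13, 21, 34, 55, 89, 144, 233, 377
F(14) mod 791 = 377


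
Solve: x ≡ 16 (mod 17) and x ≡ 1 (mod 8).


M = 17*8 = 136
M1 = M/17 = 8, M2 = M/8 = 17
M1^(-1) mod 17 = 15, M2^(-1) mod 8 = 1
x = 16*8*15 + 1*17*1 = 1937
1937 mod 136 = 33
Check: 33 mod 17 = 16 ✓, 33 mod 8 = 1 ✓

x ≡ 33 (mod 136)


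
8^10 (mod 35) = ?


8^1 mod 35 = 8
8^2 mod 35 = 29
8^3 mod 35 = 22
8^4 mod 35 = 1
8^5 mod 35 = 8
8^6 mod 35 = 29
8^7 mod 35 = 22
8^8 mod 35 = 1
8^9 mod 35 = 8
8^10 mod 35 = 29


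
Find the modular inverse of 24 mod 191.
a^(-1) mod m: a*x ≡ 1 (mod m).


Use the extended Euclidean algorithm on (191, 24); each row r = 191*s + 24*t:
r=191, s=1, t=0
r=24, s=0, t=1
q=7: r=23, s=1, t=-7   [191*(1) + 24*(-7) = 23]
q=1: r=1, s=-1, t=8   [191*(-1) + 24*(8) = 1]
q=23: r=0, s=24, t=-191   [191*(24) + 24*(-191) = 0]
GCD = 1 with t = 8, so 24*(8) ≡ 1 (mod 191)
Inverse = 8 mod 191 = 8
Check: 24 * 8 = 192 ≡ 1 (mod 191)

24^(-1) ≡ 8 (mod 191)


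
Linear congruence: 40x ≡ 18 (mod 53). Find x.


GCD(40, 53) = 1, unique solution
a^(-1) mod 53 = 4
x = 4 * 18 mod 53 = 19

x ≡ 19 (mod 53)


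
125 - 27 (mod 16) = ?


125 - 27 = 98
98 mod 16 = 2


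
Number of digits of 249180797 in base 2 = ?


249180797 in base 2 = 1110110110100011001001111101
Number of digits = 28

28 digits (base 2)


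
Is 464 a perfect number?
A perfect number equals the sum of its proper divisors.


Proper divisors of 464: 1, 2, 4, 8, 16, 29, 58, 116, 232
Sum = 1 + 2 + 4 + 8 + 16 + 29 + 58 + 116 + 232 = 466

No, 464 is not perfect (466 ≠ 464)


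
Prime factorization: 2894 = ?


2894 / 2 = 1447
1447 / 1447 = 1
2894 = 2 × 1447


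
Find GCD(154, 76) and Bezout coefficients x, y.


Tabular extended Euclidean (each row: r = 154*s + 76*t):
r=154, s=1, t=0
r=76, s=0, t=1
q=2: r=2, s=1, t=-2   [154*(1) + 76*(-2) = 2]
q=38: r=0, s=-38, t=77   [154*(-38) + 76*(77) = 0]
GCD = 2; from the row with r=2: x=1, y=-2
Check: 154*(1) + 76*(-2) = 154 - 152 = 2

GCD = 2, x = 1, y = -2


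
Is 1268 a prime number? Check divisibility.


1268 / 2 = 634 (exact division)
1268 is NOT prime.

No, 1268 is not prime


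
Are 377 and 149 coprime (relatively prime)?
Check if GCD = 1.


Euclidean algorithm:
377 = 2 * 149 + 79
149 = 1 * 79 + 70
79 = 1 * 70 + 9
70 = 7 * 9 + 7
9 = 1 * 7 + 2
7 = 3 * 2 + 1
2 = 2 * 1 + 0
GCD(377, 149) = 1

Yes, coprime (GCD = 1)


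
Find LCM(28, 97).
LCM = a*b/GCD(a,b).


GCD(28, 97) = 1
LCM = 28*97/1 = 2716/1 = 2716

LCM = 2716


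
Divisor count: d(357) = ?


357 = 3^1 × 7^1 × 17^1
d(357) = (1+1) × (1+1) × (1+1) = 8

8 divisors


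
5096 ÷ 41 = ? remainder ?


5096 = 41 * 124 + 12
Check: 5084 + 12 = 5096

q = 124, r = 12


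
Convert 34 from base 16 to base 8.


34 (base 16) = 52 (decimal)
52 (decimal) = 64 (base 8)


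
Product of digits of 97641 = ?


9 × 7 × 6 × 4 × 1 = 1512


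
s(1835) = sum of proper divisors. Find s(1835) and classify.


Proper divisors: 1, 5, 367
Sum = 1 + 5 + 367 = 373
373 < 1835 → deficient

s(1835) = 373 (deficient)


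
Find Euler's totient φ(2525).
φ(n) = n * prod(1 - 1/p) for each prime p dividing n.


2525 = 5^2 × 101
Prime factors: 5, 101
φ(2525) = 2525 × (1-1/5) × (1-1/101)
= 2525 × 4/5 × 100/101 = 2000

φ(2525) = 2000


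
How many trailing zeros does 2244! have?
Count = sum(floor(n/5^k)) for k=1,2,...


floor(2244/5) = 448
floor(2244/25) = 89
floor(2244/125) = 17
floor(2244/625) = 3
Total = 557

557 trailing zeros


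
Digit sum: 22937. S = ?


2 + 2 + 9 + 3 + 7 = 23


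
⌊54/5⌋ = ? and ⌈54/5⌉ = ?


54/5 = 10.8000
floor = 10
ceil = 11

floor = 10, ceil = 11


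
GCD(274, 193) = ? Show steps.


274 = 1 * 193 + 81
193 = 2 * 81 + 31
81 = 2 * 31 + 19
31 = 1 * 19 + 12
19 = 1 * 12 + 7
12 = 1 * 7 + 5
7 = 1 * 5 + 2
5 = 2 * 2 + 1
2 = 2 * 1 + 0
GCD = 1


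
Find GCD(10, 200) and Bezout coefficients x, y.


Tabular extended Euclidean (each row: r = 10*s + 200*t):
r=10, s=1, t=0
r=200, s=0, t=1
q=0: r=10, s=1, t=0   [10*(1) + 200*(0) = 10]
q=20: r=0, s=-20, t=1   [10*(-20) + 200*(1) = 0]
GCD = 10; from the row with r=10: x=1, y=0
Check: 10*(1) + 200*(0) = 10 + 0 = 10

GCD = 10, x = 1, y = 0


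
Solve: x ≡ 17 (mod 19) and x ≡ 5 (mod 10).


M = 19*10 = 190
M1 = M/19 = 10, M2 = M/10 = 19
M1^(-1) mod 19 = 2, M2^(-1) mod 10 = 9
x = 17*10*2 + 5*19*9 = 1195
1195 mod 190 = 55
Check: 55 mod 19 = 17 ✓, 55 mod 10 = 5 ✓

x ≡ 55 (mod 190)


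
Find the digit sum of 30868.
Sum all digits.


3 + 0 + 8 + 6 + 8 = 25


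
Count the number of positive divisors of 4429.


4429 = 43^1 × 103^1
d(4429) = (1+1) × (1+1) = 4

4 divisors


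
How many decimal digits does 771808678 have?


771808678 has 9 digits in base 10
floor(log10(771808678)) + 1 = floor(8.8875) + 1 = 9

9 digits (base 10)


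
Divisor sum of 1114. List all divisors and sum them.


Divisors of 1114: 1, 2, 557, 1114
Sum = 1 + 2 + 557 + 1114 = 1674

σ(1114) = 1674


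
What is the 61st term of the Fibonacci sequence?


Sequence: 1, 1, 2, 3, 5, 8, 13, 21, 34, 55, 89, 144, 233, 377, 610, 987, 1597, 2584, 4181, 6765, 10946, 17711, 28657, 46368, 75025, 121393, 196418, 317811, 514229, 832040, 1346269, 2178309, 3524578, 5702887, 9227465, 14930352, 24157817, 39088169, 63245986, 102334155, 165580141, 267914296, 433494437, 701408733, 1134903170, 1836311903, 2971215073, 4807526976, 7778742049, 12586269025, 20365011074, 32951280099, 53316291173, 86267571272, 139583862445, 225851433717, 365435296162, 591286729879, 956722026041, 1548008755920, 2504730781961
F(61) = 2504730781961


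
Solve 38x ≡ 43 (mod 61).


GCD(38, 61) = 1, unique solution
a^(-1) mod 61 = 53
x = 53 * 43 mod 61 = 22

x ≡ 22 (mod 61)


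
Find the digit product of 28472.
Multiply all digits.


2 × 8 × 4 × 7 × 2 = 896


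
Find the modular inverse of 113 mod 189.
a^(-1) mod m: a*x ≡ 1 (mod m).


Use the extended Euclidean algorithm on (189, 113); each row r = 189*s + 113*t:
r=189, s=1, t=0
r=113, s=0, t=1
q=1: r=76, s=1, t=-1   [189*(1) + 113*(-1) = 76]
q=1: r=37, s=-1, t=2   [189*(-1) + 113*(2) = 37]
q=2: r=2, s=3, t=-5   [189*(3) + 113*(-5) = 2]
q=18: r=1, s=-55, t=92   [189*(-55) + 113*(92) = 1]
q=2: r=0, s=113, t=-189   [189*(113) + 113*(-189) = 0]
GCD = 1 with t = 92, so 113*(92) ≡ 1 (mod 189)
Inverse = 92 mod 189 = 92
Check: 113 * 92 = 10396 ≡ 1 (mod 189)

113^(-1) ≡ 92 (mod 189)


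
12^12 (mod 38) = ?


12^1 mod 38 = 12
12^2 mod 38 = 30
12^3 mod 38 = 18
12^4 mod 38 = 26
12^5 mod 38 = 8
12^6 mod 38 = 20
12^7 mod 38 = 12
12^8 mod 38 = 30
12^9 mod 38 = 18
12^10 mod 38 = 26
12^11 mod 38 = 8
12^12 mod 38 = 20


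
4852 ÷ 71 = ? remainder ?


4852 = 71 * 68 + 24
Check: 4828 + 24 = 4852

q = 68, r = 24


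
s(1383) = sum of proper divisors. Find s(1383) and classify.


Proper divisors: 1, 3, 461
Sum = 1 + 3 + 461 = 465
465 < 1383 → deficient

s(1383) = 465 (deficient)


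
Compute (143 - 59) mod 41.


143 - 59 = 84
84 mod 41 = 2


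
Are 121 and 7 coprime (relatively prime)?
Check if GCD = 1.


Euclidean algorithm:
121 = 17 * 7 + 2
7 = 3 * 2 + 1
2 = 2 * 1 + 0
GCD(121, 7) = 1

Yes, coprime (GCD = 1)


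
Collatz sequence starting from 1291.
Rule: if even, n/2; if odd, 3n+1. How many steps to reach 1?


1291 → 3874 → 1937 → 5812 → 2906 → 1453 → 4360 → 2180 → 1090 → 545 → 1636 → 818 → 409 → 1228 → 614 → 307 → 922 → 461 → 1384 → 692 → 346 → 173 → 520 → 260 → 130 → 65 → 196 → 98 → 49 → 148 → 74 → 37 → 112 → 56 → 28 → 14 → 7 → 22 → 11 → 34 → 17 → 52 → 26 → 13 → 40 → 20 → 10 → 5 → 16 → 8 → 4 → 2 → 1
Total steps = 52

52 steps


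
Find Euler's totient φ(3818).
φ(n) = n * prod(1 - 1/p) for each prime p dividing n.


3818 = 2 × 23 × 83
Prime factors: 2, 23, 83
φ(3818) = 3818 × (1-1/2) × (1-1/23) × (1-1/83)
= 3818 × 1/2 × 22/23 × 82/83 = 1804

φ(3818) = 1804


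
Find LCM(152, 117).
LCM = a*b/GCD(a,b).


GCD(152, 117) = 1
LCM = 152*117/1 = 17784/1 = 17784

LCM = 17784


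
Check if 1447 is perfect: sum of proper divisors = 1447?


Proper divisors of 1447: 1
Sum = 1 = 1

No, 1447 is not perfect (1 ≠ 1447)


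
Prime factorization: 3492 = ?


3492 / 2 = 1746
1746 / 2 = 873
873 / 3 = 291
291 / 3 = 97
97 / 97 = 1
3492 = 2^2 × 3^2 × 97


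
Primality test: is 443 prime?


Check divisors up to sqrt(443) = 21.0476
No divisors found.
443 is prime.

Yes, 443 is prime


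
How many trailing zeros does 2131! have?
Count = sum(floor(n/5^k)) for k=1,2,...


floor(2131/5) = 426
floor(2131/25) = 85
floor(2131/125) = 17
floor(2131/625) = 3
Total = 531

531 trailing zeros


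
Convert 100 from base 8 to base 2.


100 (base 8) = 64 (decimal)
64 (decimal) = 1000000 (base 2)


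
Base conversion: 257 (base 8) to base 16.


257 (base 8) = 175 (decimal)
175 (decimal) = AF (base 16)


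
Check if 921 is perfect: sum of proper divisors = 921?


Proper divisors of 921: 1, 3, 307
Sum = 1 + 3 + 307 = 311

No, 921 is not perfect (311 ≠ 921)


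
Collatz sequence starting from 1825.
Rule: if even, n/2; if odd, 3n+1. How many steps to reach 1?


1825 → 5476 → 2738 → 1369 → 4108 → 2054 → 1027 → 3082 → 1541 → 4624 → 2312 → 1156 → 578 → 289 → 868 → 434 → 217 → 652 → 326 → 163 → 490 → 245 → 736 → 368 → 184 → 92 → 46 → 23 → 70 → 35 → 106 → 53 → 160 → 80 → 40 → 20 → 10 → 5 → 16 → 8 → 4 → 2 → 1
Total steps = 42

42 steps


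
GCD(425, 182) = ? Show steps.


425 = 2 * 182 + 61
182 = 2 * 61 + 60
61 = 1 * 60 + 1
60 = 60 * 1 + 0
GCD = 1


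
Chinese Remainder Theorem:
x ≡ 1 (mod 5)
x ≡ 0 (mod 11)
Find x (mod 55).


M = 5*11 = 55
M1 = M/5 = 11, M2 = M/11 = 5
M1^(-1) mod 5 = 1, M2^(-1) mod 11 = 9
x = 1*11*1 + 0*5*9 = 11
11 mod 55 = 11
Check: 11 mod 5 = 1 ✓, 11 mod 11 = 0 ✓

x ≡ 11 (mod 55)


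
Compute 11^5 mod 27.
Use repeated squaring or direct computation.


11^1 mod 27 = 11
11^2 mod 27 = 13
11^3 mod 27 = 8
11^4 mod 27 = 7
11^5 mod 27 = 23


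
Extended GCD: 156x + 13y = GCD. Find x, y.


Tabular extended Euclidean (each row: r = 156*s + 13*t):
r=156, s=1, t=0
r=13, s=0, t=1
q=12: r=0, s=1, t=-12   [156*(1) + 13*(-12) = 0]
GCD = 13; from the row with r=13: x=0, y=1
Check: 156*(0) + 13*(1) = 0 + 13 = 13

GCD = 13, x = 0, y = 1


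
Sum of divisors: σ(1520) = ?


Divisors of 1520: 1, 2, 4, 5, 8, 10, 16, 19, 20, 38, 40, 76, 80, 95, 152, 190, 304, 380, 760, 1520
Sum = 1 + 2 + 4 + 5 + 8 + 10 + 16 + 19 + 20 + 38 + 40 + 76 + 80 + 95 + 152 + 190 + 304 + 380 + 760 + 1520 = 3720

σ(1520) = 3720


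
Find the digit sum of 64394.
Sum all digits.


6 + 4 + 3 + 9 + 4 = 26


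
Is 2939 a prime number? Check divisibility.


Check divisors up to sqrt(2939) = 54.2125
No divisors found.
2939 is prime.

Yes, 2939 is prime


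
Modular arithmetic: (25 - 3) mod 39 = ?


25 - 3 = 22
22 mod 39 = 22


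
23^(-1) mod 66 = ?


Use the extended Euclidean algorithm on (66, 23); each row r = 66*s + 23*t:
r=66, s=1, t=0
r=23, s=0, t=1
q=2: r=20, s=1, t=-2   [66*(1) + 23*(-2) = 20]
q=1: r=3, s=-1, t=3   [66*(-1) + 23*(3) = 3]
q=6: r=2, s=7, t=-20   [66*(7) + 23*(-20) = 2]
q=1: r=1, s=-8, t=23   [66*(-8) + 23*(23) = 1]
q=2: r=0, s=23, t=-66   [66*(23) + 23*(-66) = 0]
GCD = 1 with t = 23, so 23*(23) ≡ 1 (mod 66)
Inverse = 23 mod 66 = 23
Check: 23 * 23 = 529 ≡ 1 (mod 66)

23^(-1) ≡ 23 (mod 66)


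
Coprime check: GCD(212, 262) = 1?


Euclidean algorithm:
262 = 1 * 212 + 50
212 = 4 * 50 + 12
50 = 4 * 12 + 2
12 = 6 * 2 + 0
GCD(212, 262) = 2

No, not coprime (GCD = 2)


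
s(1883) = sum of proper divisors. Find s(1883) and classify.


Proper divisors: 1, 7, 269
Sum = 1 + 7 + 269 = 277
277 < 1883 → deficient

s(1883) = 277 (deficient)


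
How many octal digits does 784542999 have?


784542999 in base 8 = 5660626427
Number of digits = 10

10 digits (base 8)


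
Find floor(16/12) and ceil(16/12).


16/12 = 1.3333
floor = 1
ceil = 2

floor = 1, ceil = 2


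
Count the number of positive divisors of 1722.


1722 = 2^1 × 3^1 × 7^1 × 41^1
d(1722) = (1+1) × (1+1) × (1+1) × (1+1) = 16

16 divisors


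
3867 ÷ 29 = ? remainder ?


3867 = 29 * 133 + 10
Check: 3857 + 10 = 3867

q = 133, r = 10


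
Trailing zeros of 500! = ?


floor(500/5) = 100
floor(500/25) = 20
floor(500/125) = 4
Total = 124

124 trailing zeros


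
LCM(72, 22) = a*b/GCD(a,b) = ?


GCD(72, 22) = 2
LCM = 72*22/2 = 1584/2 = 792

LCM = 792


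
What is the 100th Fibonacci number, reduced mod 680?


F(k) mod 680 for k=1..100:
1, 1, 2, 3, 5, 8, 13, 21, 34, 55, 89, 144, 233, 377, 610, 307, 237, 544, 101, 645, 66, 31, 97, 128, 225, 353, 578, 251, 149, 400, 549, 269, 138, 407, 545, 272, 137, 409, 546, 275, 141, 416, 557, 293, 170, 463, 633, 416, 369, 105, 474, 579, 373, 272, 645, 237, 202, 439, 641, 400, 361, 81, 442, 523, 285, 128, 413, 541, 274, 135, 409, 544, 273, 137, 410, 547, 277, 144, 421, 565, 306, 191, 497, 8, 505, 513, 338, 171, 509, 0, 509, 509, 338, 167, 505, 672, 497, 489, 306, 115
F(100) mod 680 = 115


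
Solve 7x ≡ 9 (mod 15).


GCD(7, 15) = 1, unique solution
a^(-1) mod 15 = 13
x = 13 * 9 mod 15 = 12

x ≡ 12 (mod 15)


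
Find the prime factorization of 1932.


1932 / 2 = 966
966 / 2 = 483
483 / 3 = 161
161 / 7 = 23
23 / 23 = 1
1932 = 2^2 × 3 × 7 × 23


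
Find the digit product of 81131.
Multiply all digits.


8 × 1 × 1 × 3 × 1 = 24


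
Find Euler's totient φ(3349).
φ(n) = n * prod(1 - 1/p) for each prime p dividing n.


3349 = 17 × 197
Prime factors: 17, 197
φ(3349) = 3349 × (1-1/17) × (1-1/197)
= 3349 × 16/17 × 196/197 = 3136

φ(3349) = 3136


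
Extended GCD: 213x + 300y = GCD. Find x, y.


Tabular extended Euclidean (each row: r = 213*s + 300*t):
r=213, s=1, t=0
r=300, s=0, t=1
q=0: r=213, s=1, t=0   [213*(1) + 300*(0) = 213]
q=1: r=87, s=-1, t=1   [213*(-1) + 300*(1) = 87]
q=2: r=39, s=3, t=-2   [213*(3) + 300*(-2) = 39]
q=2: r=9, s=-7, t=5   [213*(-7) + 300*(5) = 9]
q=4: r=3, s=31, t=-22   [213*(31) + 300*(-22) = 3]
q=3: r=0, s=-100, t=71   [213*(-100) + 300*(71) = 0]
GCD = 3; from the row with r=3: x=31, y=-22
Check: 213*(31) + 300*(-22) = 6603 - 6600 = 3

GCD = 3, x = 31, y = -22


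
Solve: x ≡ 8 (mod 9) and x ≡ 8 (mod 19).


M = 9*19 = 171
M1 = M/9 = 19, M2 = M/19 = 9
M1^(-1) mod 9 = 1, M2^(-1) mod 19 = 17
x = 8*19*1 + 8*9*17 = 1376
1376 mod 171 = 8
Check: 8 mod 9 = 8 ✓, 8 mod 19 = 8 ✓

x ≡ 8 (mod 171)


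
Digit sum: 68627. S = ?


6 + 8 + 6 + 2 + 7 = 29


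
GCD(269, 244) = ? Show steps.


269 = 1 * 244 + 25
244 = 9 * 25 + 19
25 = 1 * 19 + 6
19 = 3 * 6 + 1
6 = 6 * 1 + 0
GCD = 1


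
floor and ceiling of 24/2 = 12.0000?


24/2 = 12.0000
floor = 12
ceil = 12

floor = 12, ceil = 12


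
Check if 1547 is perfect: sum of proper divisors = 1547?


Proper divisors of 1547: 1, 7, 13, 17, 91, 119, 221
Sum = 1 + 7 + 13 + 17 + 91 + 119 + 221 = 469

No, 1547 is not perfect (469 ≠ 1547)


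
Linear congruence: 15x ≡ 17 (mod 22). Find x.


GCD(15, 22) = 1, unique solution
a^(-1) mod 22 = 3
x = 3 * 17 mod 22 = 7

x ≡ 7 (mod 22)


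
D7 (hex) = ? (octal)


D7 (base 16) = 215 (decimal)
215 (decimal) = 327 (base 8)


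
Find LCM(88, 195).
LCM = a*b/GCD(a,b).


GCD(88, 195) = 1
LCM = 88*195/1 = 17160/1 = 17160

LCM = 17160


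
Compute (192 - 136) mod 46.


192 - 136 = 56
56 mod 46 = 10


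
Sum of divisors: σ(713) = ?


Divisors of 713: 1, 23, 31, 713
Sum = 1 + 23 + 31 + 713 = 768

σ(713) = 768


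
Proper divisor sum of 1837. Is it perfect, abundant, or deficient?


Proper divisors: 1, 11, 167
Sum = 1 + 11 + 167 = 179
179 < 1837 → deficient

s(1837) = 179 (deficient)


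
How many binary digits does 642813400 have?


642813400 in base 2 = 100110010100001000110111011000
Number of digits = 30

30 digits (base 2)


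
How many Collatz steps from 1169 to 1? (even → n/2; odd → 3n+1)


1169 → 3508 → 1754 → 877 → 2632 → 1316 → 658 → 329 → 988 → 494 → 247 → 742 → 371 → 1114 → 557 → 1672 → 836 → 418 → 209 → 628 → 314 → 157 → 472 → 236 → 118 → 59 → 178 → 89 → 268 → 134 → 67 → 202 → 101 → 304 → 152 → 76 → 38 → 19 → 58 → 29 → 88 → 44 → 22 → 11 → 34 → 17 → 52 → 26 → 13 → 40 → 20 → 10 → 5 → 16 → 8 → 4 → 2 → 1
Total steps = 57

57 steps


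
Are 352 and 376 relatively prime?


Euclidean algorithm:
376 = 1 * 352 + 24
352 = 14 * 24 + 16
24 = 1 * 16 + 8
16 = 2 * 8 + 0
GCD(352, 376) = 8

No, not coprime (GCD = 8)


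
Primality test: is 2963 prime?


Check divisors up to sqrt(2963) = 54.4334
No divisors found.
2963 is prime.

Yes, 2963 is prime


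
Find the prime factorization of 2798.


2798 / 2 = 1399
1399 / 1399 = 1
2798 = 2 × 1399


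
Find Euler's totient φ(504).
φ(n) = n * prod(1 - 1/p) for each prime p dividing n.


504 = 2^3 × 3^2 × 7
Prime factors: 2, 3, 7
φ(504) = 504 × (1-1/2) × (1-1/3) × (1-1/7)
= 504 × 1/2 × 2/3 × 6/7 = 144

φ(504) = 144


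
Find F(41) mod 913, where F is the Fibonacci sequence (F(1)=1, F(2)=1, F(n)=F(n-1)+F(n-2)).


F(k) mod 913 for k=1..41:
1, 1, 2, 3, 5, 8, 13, 21, 34, 55, 89, 144, 233, 377, 610, 74, 684, 758, 529, 374, 903, 364, 354, 718, 159, 877, 123, 87, 210, 297, 507, 804, 398, 289, 687, 63, 750, 813, 650, 550, 287
F(41) mod 913 = 287


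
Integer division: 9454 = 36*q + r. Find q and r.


9454 = 36 * 262 + 22
Check: 9432 + 22 = 9454

q = 262, r = 22


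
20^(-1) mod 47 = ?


Use the extended Euclidean algorithm on (47, 20); each row r = 47*s + 20*t:
r=47, s=1, t=0
r=20, s=0, t=1
q=2: r=7, s=1, t=-2   [47*(1) + 20*(-2) = 7]
q=2: r=6, s=-2, t=5   [47*(-2) + 20*(5) = 6]
q=1: r=1, s=3, t=-7   [47*(3) + 20*(-7) = 1]
q=6: r=0, s=-20, t=47   [47*(-20) + 20*(47) = 0]
GCD = 1 with t = -7, so 20*(-7) ≡ 1 (mod 47)
Inverse = -7 mod 47 = 40
Check: 20 * 40 = 800 ≡ 1 (mod 47)

20^(-1) ≡ 40 (mod 47)


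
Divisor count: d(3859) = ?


3859 = 17^1 × 227^1
d(3859) = (1+1) × (1+1) = 4

4 divisors


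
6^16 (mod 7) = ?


6^1 mod 7 = 6
6^2 mod 7 = 1
6^3 mod 7 = 6
6^4 mod 7 = 1
6^5 mod 7 = 6
6^6 mod 7 = 1
6^7 mod 7 = 6
6^8 mod 7 = 1
6^9 mod 7 = 6
6^10 mod 7 = 1
6^11 mod 7 = 6
6^12 mod 7 = 1
6^13 mod 7 = 6
6^14 mod 7 = 1
6^15 mod 7 = 6
6^16 mod 7 = 1


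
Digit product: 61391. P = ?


6 × 1 × 3 × 9 × 1 = 162


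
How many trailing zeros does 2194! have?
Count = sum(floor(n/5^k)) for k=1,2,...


floor(2194/5) = 438
floor(2194/25) = 87
floor(2194/125) = 17
floor(2194/625) = 3
Total = 545

545 trailing zeros


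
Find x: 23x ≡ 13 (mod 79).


GCD(23, 79) = 1, unique solution
a^(-1) mod 79 = 55
x = 55 * 13 mod 79 = 4

x ≡ 4 (mod 79)


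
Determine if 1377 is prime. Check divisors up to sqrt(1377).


1377 / 3 = 459 (exact division)
1377 is NOT prime.

No, 1377 is not prime


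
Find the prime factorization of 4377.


4377 / 3 = 1459
1459 / 1459 = 1
4377 = 3 × 1459


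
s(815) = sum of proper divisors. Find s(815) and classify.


Proper divisors: 1, 5, 163
Sum = 1 + 5 + 163 = 169
169 < 815 → deficient

s(815) = 169 (deficient)


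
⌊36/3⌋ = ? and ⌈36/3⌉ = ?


36/3 = 12.0000
floor = 12
ceil = 12

floor = 12, ceil = 12


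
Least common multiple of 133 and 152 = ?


GCD(133, 152) = 19
LCM = 133*152/19 = 20216/19 = 1064

LCM = 1064


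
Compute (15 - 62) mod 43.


15 - 62 = -47
-47 mod 43 = 39


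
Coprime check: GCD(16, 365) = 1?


Euclidean algorithm:
365 = 22 * 16 + 13
16 = 1 * 13 + 3
13 = 4 * 3 + 1
3 = 3 * 1 + 0
GCD(16, 365) = 1

Yes, coprime (GCD = 1)


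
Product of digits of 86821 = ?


8 × 6 × 8 × 2 × 1 = 768


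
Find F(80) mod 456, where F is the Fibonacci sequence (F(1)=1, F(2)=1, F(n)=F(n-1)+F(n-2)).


F(k) mod 456 for k=1..80:
1, 1, 2, 3, 5, 8, 13, 21, 34, 55, 89, 144, 233, 377, 154, 75, 229, 304, 77, 381, 2, 383, 385, 312, 241, 97, 338, 435, 317, 296, 157, 453, 154, 151, 305, 0, 305, 305, 154, 3, 157, 160, 317, 21, 338, 359, 241, 144, 385, 73, 2, 75, 77, 152, 229, 381, 154, 79, 233, 312, 89, 401, 34, 435, 13, 448, 5, 453, 2, 455, 1, 0, 1, 1, 2, 3, 5, 8, 13, 21
F(80) mod 456 = 21


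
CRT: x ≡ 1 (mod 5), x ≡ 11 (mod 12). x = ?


M = 5*12 = 60
M1 = M/5 = 12, M2 = M/12 = 5
M1^(-1) mod 5 = 3, M2^(-1) mod 12 = 5
x = 1*12*3 + 11*5*5 = 311
311 mod 60 = 11
Check: 11 mod 5 = 1 ✓, 11 mod 12 = 11 ✓

x ≡ 11 (mod 60)


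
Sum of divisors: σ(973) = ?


Divisors of 973: 1, 7, 139, 973
Sum = 1 + 7 + 139 + 973 = 1120

σ(973) = 1120


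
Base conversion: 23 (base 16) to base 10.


23 (base 16) = 35 (decimal)
35 (decimal) = 35 (base 10)


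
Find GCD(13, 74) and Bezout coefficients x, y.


Tabular extended Euclidean (each row: r = 13*s + 74*t):
r=13, s=1, t=0
r=74, s=0, t=1
q=0: r=13, s=1, t=0   [13*(1) + 74*(0) = 13]
q=5: r=9, s=-5, t=1   [13*(-5) + 74*(1) = 9]
q=1: r=4, s=6, t=-1   [13*(6) + 74*(-1) = 4]
q=2: r=1, s=-17, t=3   [13*(-17) + 74*(3) = 1]
q=4: r=0, s=74, t=-13   [13*(74) + 74*(-13) = 0]
GCD = 1; from the row with r=1: x=-17, y=3
Check: 13*(-17) + 74*(3) = -221 + 222 = 1

GCD = 1, x = -17, y = 3


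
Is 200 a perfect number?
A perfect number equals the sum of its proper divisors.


Proper divisors of 200: 1, 2, 4, 5, 8, 10, 20, 25, 40, 50, 100
Sum = 1 + 2 + 4 + 5 + 8 + 10 + 20 + 25 + 40 + 50 + 100 = 265

No, 200 is not perfect (265 ≠ 200)


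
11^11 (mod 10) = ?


11^1 mod 10 = 1
11^2 mod 10 = 1
11^3 mod 10 = 1
11^4 mod 10 = 1
11^5 mod 10 = 1
11^6 mod 10 = 1
11^7 mod 10 = 1
11^8 mod 10 = 1
11^9 mod 10 = 1
11^10 mod 10 = 1
11^11 mod 10 = 1


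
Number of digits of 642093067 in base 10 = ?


642093067 has 9 digits in base 10
floor(log10(642093067)) + 1 = floor(8.8076) + 1 = 9

9 digits (base 10)


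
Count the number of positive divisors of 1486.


1486 = 2^1 × 743^1
d(1486) = (1+1) × (1+1) = 4

4 divisors


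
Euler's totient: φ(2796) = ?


2796 = 2^2 × 3 × 233
Prime factors: 2, 3, 233
φ(2796) = 2796 × (1-1/2) × (1-1/3) × (1-1/233)
= 2796 × 1/2 × 2/3 × 232/233 = 928

φ(2796) = 928


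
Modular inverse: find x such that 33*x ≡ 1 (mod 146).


Use the extended Euclidean algorithm on (146, 33); each row r = 146*s + 33*t:
r=146, s=1, t=0
r=33, s=0, t=1
q=4: r=14, s=1, t=-4   [146*(1) + 33*(-4) = 14]
q=2: r=5, s=-2, t=9   [146*(-2) + 33*(9) = 5]
q=2: r=4, s=5, t=-22   [146*(5) + 33*(-22) = 4]
q=1: r=1, s=-7, t=31   [146*(-7) + 33*(31) = 1]
q=4: r=0, s=33, t=-146   [146*(33) + 33*(-146) = 0]
GCD = 1 with t = 31, so 33*(31) ≡ 1 (mod 146)
Inverse = 31 mod 146 = 31
Check: 33 * 31 = 1023 ≡ 1 (mod 146)

33^(-1) ≡ 31 (mod 146)


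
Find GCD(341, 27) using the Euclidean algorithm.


341 = 12 * 27 + 17
27 = 1 * 17 + 10
17 = 1 * 10 + 7
10 = 1 * 7 + 3
7 = 2 * 3 + 1
3 = 3 * 1 + 0
GCD = 1


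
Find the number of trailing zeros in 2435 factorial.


floor(2435/5) = 487
floor(2435/25) = 97
floor(2435/125) = 19
floor(2435/625) = 3
Total = 606

606 trailing zeros


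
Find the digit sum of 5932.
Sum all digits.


5 + 9 + 3 + 2 = 19


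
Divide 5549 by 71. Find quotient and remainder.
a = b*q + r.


5549 = 71 * 78 + 11
Check: 5538 + 11 = 5549

q = 78, r = 11


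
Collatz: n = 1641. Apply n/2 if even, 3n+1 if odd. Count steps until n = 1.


1641 → 4924 → 2462 → 1231 → 3694 → 1847 → 5542 → 2771 → 8314 → 4157 → 12472 → 6236 → 3118 → 1559 → 4678 → 2339 → 7018 → 3509 → 10528 → 5264 → 2632 → 1316 → 658 → 329 → 988 → 494 → 247 → 742 → 371 → 1114 → 557 → 1672 → 836 → 418 → 209 → 628 → 314 → 157 → 472 → 236 → 118 → 59 → 178 → 89 → 268 → 134 → 67 → 202 → 101 → 304 → 152 → 76 → 38 → 19 → 58 → 29 → 88 → 44 → 22 → 11 → 34 → 17 → 52 → 26 → 13 → 40 → 20 → 10 → 5 → 16 → 8 → 4 → 2 → 1
Total steps = 73

73 steps


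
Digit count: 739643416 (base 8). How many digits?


739643416 in base 8 = 5405410030
Number of digits = 10

10 digits (base 8)


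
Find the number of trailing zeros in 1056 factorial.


floor(1056/5) = 211
floor(1056/25) = 42
floor(1056/125) = 8
floor(1056/625) = 1
Total = 262

262 trailing zeros


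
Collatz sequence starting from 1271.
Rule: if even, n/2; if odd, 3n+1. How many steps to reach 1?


1271 → 3814 → 1907 → 5722 → 2861 → 8584 → 4292 → 2146 → 1073 → 3220 → 1610 → 805 → 2416 → 1208 → 604 → 302 → 151 → 454 → 227 → 682 → 341 → 1024 → 512 → 256 → 128 → 64 → 32 → 16 → 8 → 4 → 2 → 1
Total steps = 31

31 steps


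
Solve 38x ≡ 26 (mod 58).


GCD(38, 58) = 2 divides 26
Divide: 19x ≡ 13 (mod 29)
x ≡ 19 (mod 29)


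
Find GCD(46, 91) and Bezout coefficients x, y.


Tabular extended Euclidean (each row: r = 46*s + 91*t):
r=46, s=1, t=0
r=91, s=0, t=1
q=0: r=46, s=1, t=0   [46*(1) + 91*(0) = 46]
q=1: r=45, s=-1, t=1   [46*(-1) + 91*(1) = 45]
q=1: r=1, s=2, t=-1   [46*(2) + 91*(-1) = 1]
q=45: r=0, s=-91, t=46   [46*(-91) + 91*(46) = 0]
GCD = 1; from the row with r=1: x=2, y=-1
Check: 46*(2) + 91*(-1) = 92 - 91 = 1

GCD = 1, x = 2, y = -1


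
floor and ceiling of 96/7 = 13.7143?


96/7 = 13.7143
floor = 13
ceil = 14

floor = 13, ceil = 14


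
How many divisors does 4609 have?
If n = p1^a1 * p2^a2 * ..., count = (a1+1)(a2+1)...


4609 = 11^1 × 419^1
d(4609) = (1+1) × (1+1) = 4

4 divisors


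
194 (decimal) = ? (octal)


194 (base 10) = 194 (decimal)
194 (decimal) = 302 (base 8)


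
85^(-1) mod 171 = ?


Use the extended Euclidean algorithm on (171, 85); each row r = 171*s + 85*t:
r=171, s=1, t=0
r=85, s=0, t=1
q=2: r=1, s=1, t=-2   [171*(1) + 85*(-2) = 1]
q=85: r=0, s=-85, t=171   [171*(-85) + 85*(171) = 0]
GCD = 1 with t = -2, so 85*(-2) ≡ 1 (mod 171)
Inverse = -2 mod 171 = 169
Check: 85 * 169 = 14365 ≡ 1 (mod 171)

85^(-1) ≡ 169 (mod 171)


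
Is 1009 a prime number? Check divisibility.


Check divisors up to sqrt(1009) = 31.7648
No divisors found.
1009 is prime.

Yes, 1009 is prime


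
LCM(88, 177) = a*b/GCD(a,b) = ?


GCD(88, 177) = 1
LCM = 88*177/1 = 15576/1 = 15576

LCM = 15576


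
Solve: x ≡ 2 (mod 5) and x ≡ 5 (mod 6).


M = 5*6 = 30
M1 = M/5 = 6, M2 = M/6 = 5
M1^(-1) mod 5 = 1, M2^(-1) mod 6 = 5
x = 2*6*1 + 5*5*5 = 137
137 mod 30 = 17
Check: 17 mod 5 = 2 ✓, 17 mod 6 = 5 ✓

x ≡ 17 (mod 30)


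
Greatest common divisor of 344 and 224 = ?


344 = 1 * 224 + 120
224 = 1 * 120 + 104
120 = 1 * 104 + 16
104 = 6 * 16 + 8
16 = 2 * 8 + 0
GCD = 8


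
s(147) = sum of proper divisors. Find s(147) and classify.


Proper divisors: 1, 3, 7, 21, 49
Sum = 1 + 3 + 7 + 21 + 49 = 81
81 < 147 → deficient

s(147) = 81 (deficient)


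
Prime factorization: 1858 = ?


1858 / 2 = 929
929 / 929 = 1
1858 = 2 × 929


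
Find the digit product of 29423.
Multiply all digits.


2 × 9 × 4 × 2 × 3 = 432


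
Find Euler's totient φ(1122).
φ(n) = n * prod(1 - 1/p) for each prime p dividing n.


1122 = 2 × 3 × 11 × 17
Prime factors: 2, 3, 11, 17
φ(1122) = 1122 × (1-1/2) × (1-1/3) × (1-1/11) × (1-1/17)
= 1122 × 1/2 × 2/3 × 10/11 × 16/17 = 320

φ(1122) = 320


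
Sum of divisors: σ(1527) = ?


Divisors of 1527: 1, 3, 509, 1527
Sum = 1 + 3 + 509 + 1527 = 2040

σ(1527) = 2040


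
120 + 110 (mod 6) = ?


120 + 110 = 230
230 mod 6 = 2


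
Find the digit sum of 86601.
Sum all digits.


8 + 6 + 6 + 0 + 1 = 21


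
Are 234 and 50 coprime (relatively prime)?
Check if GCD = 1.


Euclidean algorithm:
234 = 4 * 50 + 34
50 = 1 * 34 + 16
34 = 2 * 16 + 2
16 = 8 * 2 + 0
GCD(234, 50) = 2

No, not coprime (GCD = 2)


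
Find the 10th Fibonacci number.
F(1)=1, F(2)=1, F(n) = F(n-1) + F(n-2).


Sequence: 1, 1, 2, 3, 5, 8, 13, 21, 34, 55
F(10) = 55


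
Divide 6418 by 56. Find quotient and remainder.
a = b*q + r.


6418 = 56 * 114 + 34
Check: 6384 + 34 = 6418

q = 114, r = 34


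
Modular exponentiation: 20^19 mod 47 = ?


20^1 mod 47 = 20
20^2 mod 47 = 24
20^3 mod 47 = 10
20^4 mod 47 = 12
20^5 mod 47 = 5
20^6 mod 47 = 6
20^7 mod 47 = 26
20^8 mod 47 = 3
20^9 mod 47 = 13
20^10 mod 47 = 25
20^11 mod 47 = 30
20^12 mod 47 = 36
20^13 mod 47 = 15
20^14 mod 47 = 18
20^15 mod 47 = 31
20^16 mod 47 = 9
20^17 mod 47 = 39
20^18 mod 47 = 28
20^19 mod 47 = 43


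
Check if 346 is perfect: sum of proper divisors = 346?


Proper divisors of 346: 1, 2, 173
Sum = 1 + 2 + 173 = 176

No, 346 is not perfect (176 ≠ 346)


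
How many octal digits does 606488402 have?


606488402 in base 8 = 4411443522
Number of digits = 10

10 digits (base 8)


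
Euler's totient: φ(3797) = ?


3797 = 3797
Prime factors: 3797
φ(3797) = 3797 × (1-1/3797)
= 3797 × 3796/3797 = 3796

φ(3797) = 3796


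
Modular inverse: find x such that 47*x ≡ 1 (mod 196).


Use the extended Euclidean algorithm on (196, 47); each row r = 196*s + 47*t:
r=196, s=1, t=0
r=47, s=0, t=1
q=4: r=8, s=1, t=-4   [196*(1) + 47*(-4) = 8]
q=5: r=7, s=-5, t=21   [196*(-5) + 47*(21) = 7]
q=1: r=1, s=6, t=-25   [196*(6) + 47*(-25) = 1]
q=7: r=0, s=-47, t=196   [196*(-47) + 47*(196) = 0]
GCD = 1 with t = -25, so 47*(-25) ≡ 1 (mod 196)
Inverse = -25 mod 196 = 171
Check: 47 * 171 = 8037 ≡ 1 (mod 196)

47^(-1) ≡ 171 (mod 196)


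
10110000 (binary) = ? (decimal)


10110000 (base 2) = 176 (decimal)
176 (decimal) = 176 (base 10)


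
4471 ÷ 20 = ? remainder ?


4471 = 20 * 223 + 11
Check: 4460 + 11 = 4471

q = 223, r = 11


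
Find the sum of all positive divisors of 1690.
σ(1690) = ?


Divisors of 1690: 1, 2, 5, 10, 13, 26, 65, 130, 169, 338, 845, 1690
Sum = 1 + 2 + 5 + 10 + 13 + 26 + 65 + 130 + 169 + 338 + 845 + 1690 = 3294

σ(1690) = 3294


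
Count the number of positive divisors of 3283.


3283 = 7^2 × 67^1
d(3283) = (2+1) × (1+1) = 6

6 divisors


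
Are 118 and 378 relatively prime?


Euclidean algorithm:
378 = 3 * 118 + 24
118 = 4 * 24 + 22
24 = 1 * 22 + 2
22 = 11 * 2 + 0
GCD(118, 378) = 2

No, not coprime (GCD = 2)


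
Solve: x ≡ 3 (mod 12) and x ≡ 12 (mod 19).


M = 12*19 = 228
M1 = M/12 = 19, M2 = M/19 = 12
M1^(-1) mod 12 = 7, M2^(-1) mod 19 = 8
x = 3*19*7 + 12*12*8 = 1551
1551 mod 228 = 183
Check: 183 mod 12 = 3 ✓, 183 mod 19 = 12 ✓

x ≡ 183 (mod 228)


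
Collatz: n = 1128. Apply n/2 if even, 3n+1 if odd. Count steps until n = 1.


1128 → 564 → 282 → 141 → 424 → 212 → 106 → 53 → 160 → 80 → 40 → 20 → 10 → 5 → 16 → 8 → 4 → 2 → 1
Total steps = 18

18 steps


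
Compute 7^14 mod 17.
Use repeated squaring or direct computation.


7^1 mod 17 = 7
7^2 mod 17 = 15
7^3 mod 17 = 3
7^4 mod 17 = 4
7^5 mod 17 = 11
7^6 mod 17 = 9
7^7 mod 17 = 12
7^8 mod 17 = 16
7^9 mod 17 = 10
7^10 mod 17 = 2
7^11 mod 17 = 14
7^12 mod 17 = 13
7^13 mod 17 = 6
7^14 mod 17 = 8


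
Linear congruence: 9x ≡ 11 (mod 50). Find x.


GCD(9, 50) = 1, unique solution
a^(-1) mod 50 = 39
x = 39 * 11 mod 50 = 29

x ≡ 29 (mod 50)


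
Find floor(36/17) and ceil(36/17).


36/17 = 2.1176
floor = 2
ceil = 3

floor = 2, ceil = 3


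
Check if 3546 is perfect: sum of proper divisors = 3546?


Proper divisors of 3546: 1, 2, 3, 6, 9, 18, 197, 394, 591, 1182, 1773
Sum = 1 + 2 + 3 + 6 + 9 + 18 + 197 + 394 + 591 + 1182 + 1773 = 4176

No, 3546 is not perfect (4176 ≠ 3546)


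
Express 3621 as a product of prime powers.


3621 / 3 = 1207
1207 / 17 = 71
71 / 71 = 1
3621 = 3 × 17 × 71


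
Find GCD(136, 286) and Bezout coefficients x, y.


Tabular extended Euclidean (each row: r = 136*s + 286*t):
r=136, s=1, t=0
r=286, s=0, t=1
q=0: r=136, s=1, t=0   [136*(1) + 286*(0) = 136]
q=2: r=14, s=-2, t=1   [136*(-2) + 286*(1) = 14]
q=9: r=10, s=19, t=-9   [136*(19) + 286*(-9) = 10]
q=1: r=4, s=-21, t=10   [136*(-21) + 286*(10) = 4]
q=2: r=2, s=61, t=-29   [136*(61) + 286*(-29) = 2]
q=2: r=0, s=-143, t=68   [136*(-143) + 286*(68) = 0]
GCD = 2; from the row with r=2: x=61, y=-29
Check: 136*(61) + 286*(-29) = 8296 - 8294 = 2

GCD = 2, x = 61, y = -29


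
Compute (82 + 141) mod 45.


82 + 141 = 223
223 mod 45 = 43


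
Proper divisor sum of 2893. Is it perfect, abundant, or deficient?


Proper divisors: 1, 11, 263
Sum = 1 + 11 + 263 = 275
275 < 2893 → deficient

s(2893) = 275 (deficient)


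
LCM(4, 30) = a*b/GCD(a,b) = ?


GCD(4, 30) = 2
LCM = 4*30/2 = 120/2 = 60

LCM = 60


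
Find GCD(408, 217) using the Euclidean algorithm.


408 = 1 * 217 + 191
217 = 1 * 191 + 26
191 = 7 * 26 + 9
26 = 2 * 9 + 8
9 = 1 * 8 + 1
8 = 8 * 1 + 0
GCD = 1


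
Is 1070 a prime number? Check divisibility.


1070 / 2 = 535 (exact division)
1070 is NOT prime.

No, 1070 is not prime


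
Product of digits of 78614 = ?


7 × 8 × 6 × 1 × 4 = 1344


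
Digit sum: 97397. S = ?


9 + 7 + 3 + 9 + 7 = 35


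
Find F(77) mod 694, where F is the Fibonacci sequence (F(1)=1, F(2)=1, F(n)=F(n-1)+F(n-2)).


F(k) mod 694 for k=1..77:
1, 1, 2, 3, 5, 8, 13, 21, 34, 55, 89, 144, 233, 377, 610, 293, 209, 502, 17, 519, 536, 361, 203, 564, 73, 637, 16, 653, 669, 628, 603, 537, 446, 289, 41, 330, 371, 7, 378, 385, 69, 454, 523, 283, 112, 395, 507, 208, 21, 229, 250, 479, 35, 514, 549, 369, 224, 593, 123, 22, 145, 167, 312, 479, 97, 576, 673, 555, 534, 395, 235, 630, 171, 107, 278, 385, 663
F(77) mod 694 = 663


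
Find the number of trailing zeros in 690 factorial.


floor(690/5) = 138
floor(690/25) = 27
floor(690/125) = 5
floor(690/625) = 1
Total = 171

171 trailing zeros


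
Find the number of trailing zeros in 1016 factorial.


floor(1016/5) = 203
floor(1016/25) = 40
floor(1016/125) = 8
floor(1016/625) = 1
Total = 252

252 trailing zeros


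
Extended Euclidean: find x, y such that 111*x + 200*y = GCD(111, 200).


Tabular extended Euclidean (each row: r = 111*s + 200*t):
r=111, s=1, t=0
r=200, s=0, t=1
q=0: r=111, s=1, t=0   [111*(1) + 200*(0) = 111]
q=1: r=89, s=-1, t=1   [111*(-1) + 200*(1) = 89]
q=1: r=22, s=2, t=-1   [111*(2) + 200*(-1) = 22]
q=4: r=1, s=-9, t=5   [111*(-9) + 200*(5) = 1]
q=22: r=0, s=200, t=-111   [111*(200) + 200*(-111) = 0]
GCD = 1; from the row with r=1: x=-9, y=5
Check: 111*(-9) + 200*(5) = -999 + 1000 = 1

GCD = 1, x = -9, y = 5


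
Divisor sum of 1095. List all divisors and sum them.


Divisors of 1095: 1, 3, 5, 15, 73, 219, 365, 1095
Sum = 1 + 3 + 5 + 15 + 73 + 219 + 365 + 1095 = 1776

σ(1095) = 1776


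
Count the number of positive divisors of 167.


167 = 167^1
d(167) = (1+1) = 2

2 divisors


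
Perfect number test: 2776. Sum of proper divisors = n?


Proper divisors of 2776: 1, 2, 4, 8, 347, 694, 1388
Sum = 1 + 2 + 4 + 8 + 347 + 694 + 1388 = 2444

No, 2776 is not perfect (2444 ≠ 2776)


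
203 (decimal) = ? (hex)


203 (base 10) = 203 (decimal)
203 (decimal) = CB (base 16)


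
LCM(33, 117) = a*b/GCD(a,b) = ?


GCD(33, 117) = 3
LCM = 33*117/3 = 3861/3 = 1287

LCM = 1287


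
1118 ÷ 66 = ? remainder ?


1118 = 66 * 16 + 62
Check: 1056 + 62 = 1118

q = 16, r = 62


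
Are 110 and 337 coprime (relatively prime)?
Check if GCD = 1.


Euclidean algorithm:
337 = 3 * 110 + 7
110 = 15 * 7 + 5
7 = 1 * 5 + 2
5 = 2 * 2 + 1
2 = 2 * 1 + 0
GCD(110, 337) = 1

Yes, coprime (GCD = 1)


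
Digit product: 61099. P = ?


6 × 1 × 0 × 9 × 9 = 0


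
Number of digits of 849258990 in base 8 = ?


849258990 in base 8 = 6247524756
Number of digits = 10

10 digits (base 8)


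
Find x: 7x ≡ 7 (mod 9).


GCD(7, 9) = 1, unique solution
a^(-1) mod 9 = 4
x = 4 * 7 mod 9 = 1

x ≡ 1 (mod 9)


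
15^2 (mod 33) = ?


15^1 mod 33 = 15
15^2 mod 33 = 27


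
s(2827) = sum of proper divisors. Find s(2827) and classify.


Proper divisors: 1, 11, 257
Sum = 1 + 11 + 257 = 269
269 < 2827 → deficient

s(2827) = 269 (deficient)


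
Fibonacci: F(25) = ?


Sequence: 1, 1, 2, 3, 5, 8, 13, 21, 34, 55, 89, 144, 233, 377, 610, 987, 1597, 2584, 4181, 6765, 10946, 17711, 28657, 46368, 75025
F(25) = 75025


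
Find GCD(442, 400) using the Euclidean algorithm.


442 = 1 * 400 + 42
400 = 9 * 42 + 22
42 = 1 * 22 + 20
22 = 1 * 20 + 2
20 = 10 * 2 + 0
GCD = 2


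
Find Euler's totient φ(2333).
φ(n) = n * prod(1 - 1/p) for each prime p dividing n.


2333 = 2333
Prime factors: 2333
φ(2333) = 2333 × (1-1/2333)
= 2333 × 2332/2333 = 2332

φ(2333) = 2332


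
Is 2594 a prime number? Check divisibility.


2594 / 2 = 1297 (exact division)
2594 is NOT prime.

No, 2594 is not prime


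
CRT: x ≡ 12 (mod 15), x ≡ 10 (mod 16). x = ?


M = 15*16 = 240
M1 = M/15 = 16, M2 = M/16 = 15
M1^(-1) mod 15 = 1, M2^(-1) mod 16 = 15
x = 12*16*1 + 10*15*15 = 2442
2442 mod 240 = 42
Check: 42 mod 15 = 12 ✓, 42 mod 16 = 10 ✓

x ≡ 42 (mod 240)


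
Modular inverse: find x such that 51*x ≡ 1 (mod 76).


Use the extended Euclidean algorithm on (76, 51); each row r = 76*s + 51*t:
r=76, s=1, t=0
r=51, s=0, t=1
q=1: r=25, s=1, t=-1   [76*(1) + 51*(-1) = 25]
q=2: r=1, s=-2, t=3   [76*(-2) + 51*(3) = 1]
q=25: r=0, s=51, t=-76   [76*(51) + 51*(-76) = 0]
GCD = 1 with t = 3, so 51*(3) ≡ 1 (mod 76)
Inverse = 3 mod 76 = 3
Check: 51 * 3 = 153 ≡ 1 (mod 76)

51^(-1) ≡ 3 (mod 76)


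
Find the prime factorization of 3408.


3408 / 2 = 1704
1704 / 2 = 852
852 / 2 = 426
426 / 2 = 213
213 / 3 = 71
71 / 71 = 1
3408 = 2^4 × 3 × 71


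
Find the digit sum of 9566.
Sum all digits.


9 + 5 + 6 + 6 = 26


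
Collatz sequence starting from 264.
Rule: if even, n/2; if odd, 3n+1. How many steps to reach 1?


264 → 132 → 66 → 33 → 100 → 50 → 25 → 76 → 38 → 19 → 58 → 29 → 88 → 44 → 22 → 11 → 34 → 17 → 52 → 26 → 13 → 40 → 20 → 10 → 5 → 16 → 8 → 4 → 2 → 1
Total steps = 29

29 steps


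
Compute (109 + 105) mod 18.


109 + 105 = 214
214 mod 18 = 16


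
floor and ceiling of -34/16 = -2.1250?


-34/16 = -2.1250
floor = -3
ceil = -2

floor = -3, ceil = -2


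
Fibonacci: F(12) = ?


Sequence: 1, 1, 2, 3, 5, 8, 13, 21, 34, 55, 89, 144
F(12) = 144


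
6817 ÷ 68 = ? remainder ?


6817 = 68 * 100 + 17
Check: 6800 + 17 = 6817

q = 100, r = 17


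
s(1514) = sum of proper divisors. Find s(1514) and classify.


Proper divisors: 1, 2, 757
Sum = 1 + 2 + 757 = 760
760 < 1514 → deficient

s(1514) = 760 (deficient)


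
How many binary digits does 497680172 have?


497680172 in base 2 = 11101101010011111111100101100
Number of digits = 29

29 digits (base 2)


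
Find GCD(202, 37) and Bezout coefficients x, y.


Tabular extended Euclidean (each row: r = 202*s + 37*t):
r=202, s=1, t=0
r=37, s=0, t=1
q=5: r=17, s=1, t=-5   [202*(1) + 37*(-5) = 17]
q=2: r=3, s=-2, t=11   [202*(-2) + 37*(11) = 3]
q=5: r=2, s=11, t=-60   [202*(11) + 37*(-60) = 2]
q=1: r=1, s=-13, t=71   [202*(-13) + 37*(71) = 1]
q=2: r=0, s=37, t=-202   [202*(37) + 37*(-202) = 0]
GCD = 1; from the row with r=1: x=-13, y=71
Check: 202*(-13) + 37*(71) = -2626 + 2627 = 1

GCD = 1, x = -13, y = 71
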